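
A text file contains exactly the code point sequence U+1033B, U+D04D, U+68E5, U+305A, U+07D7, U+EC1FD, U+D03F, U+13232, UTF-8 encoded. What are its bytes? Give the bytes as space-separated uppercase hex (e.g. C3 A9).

F0 90 8C BB ED 81 8D E6 A3 A5 E3 81 9A DF 97 F3 AC 87 BD ED 80 BF F0 93 88 B2

U+1033B: 4-byte form → F0 90 8C BB.
U+D04D: 3-byte form → ED 81 8D.
U+68E5: 3-byte form → E6 A3 A5.
U+305A: 3-byte form → E3 81 9A.
U+07D7: 2-byte form → DF 97.
U+EC1FD: 4-byte form → F3 AC 87 BD.
U+D03F: 3-byte form → ED 80 BF.
U+13232: 4-byte form → F0 93 88 B2.
Concatenated (26 bytes): F0 90 8C BB ED 81 8D E6 A3 A5 E3 81 9A DF 97 F3 AC 87 BD ED 80 BF F0 93 88 B2.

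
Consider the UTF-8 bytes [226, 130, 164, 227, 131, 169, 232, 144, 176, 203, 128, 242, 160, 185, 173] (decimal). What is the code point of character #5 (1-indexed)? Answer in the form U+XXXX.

U+A0E6D

Offset 0: leading byte 0xE2 = 11100010 → 3-byte char #1 = E2 82 A4.
Offset 3: leading byte 0xE3 = 11100011 → 3-byte char #2 = E3 83 A9.
Offset 6: leading byte 0xE8 = 11101000 → 3-byte char #3 = E8 90 B0.
Offset 9: leading byte 0xCB = 11001011 → 2-byte char #4 = CB 80.
Offset 11: leading byte 0xF2 = 11110010 → 4-byte char #5 = F2 A0 B9 AD.
Leading byte 0xF2 = 11110010 matches 11110xxx → 4-byte sequence.
Byte 1: 0xF2 = 11110010, payload 010 (3 bits).
Byte 2: 0xA0 = 10100000 (10xxxxxx ✓), payload 100000.
Byte 3: 0xB9 = 10111001 (10xxxxxx ✓), payload 111001.
Byte 4: 0xAD = 10101101 (10xxxxxx ✓), payload 101101.
Concatenate: 010100000111001101101 = 0xA0E6D (21 bits → U+A0E6D).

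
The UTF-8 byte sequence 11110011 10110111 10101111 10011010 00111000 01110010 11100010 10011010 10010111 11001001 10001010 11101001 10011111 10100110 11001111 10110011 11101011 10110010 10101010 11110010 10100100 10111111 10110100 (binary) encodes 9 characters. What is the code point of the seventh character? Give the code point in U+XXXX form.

Offset 0: leading byte 0xF3 = 11110011 → 4-byte char #1 = F3 B7 AF 9A.
Offset 4: leading byte 0x38 = 00111000 → 1-byte char #2 = 38.
Offset 5: leading byte 0x72 = 01110010 → 1-byte char #3 = 72.
Offset 6: leading byte 0xE2 = 11100010 → 3-byte char #4 = E2 9A 97.
Offset 9: leading byte 0xC9 = 11001001 → 2-byte char #5 = C9 8A.
Offset 11: leading byte 0xE9 = 11101001 → 3-byte char #6 = E9 9F A6.
Offset 14: leading byte 0xCF = 11001111 → 2-byte char #7 = CF B3.
Leading byte 0xCF = 11001111 matches 110xxxxx → 2-byte sequence.
Byte 1: 0xCF = 11001111, payload 01111 (5 bits).
Byte 2: 0xB3 = 10110011 (10xxxxxx ✓), payload 110011.
Concatenate: 01111110011 = 0x3F3 (11 bits → U+03F3).

U+03F3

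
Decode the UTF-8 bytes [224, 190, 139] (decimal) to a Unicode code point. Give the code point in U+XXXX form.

U+0F8B

Leading byte 0xE0 = 11100000 matches 1110xxxx → 3-byte sequence.
Byte 1: 0xE0 = 11100000, payload 0000 (4 bits).
Byte 2: 0xBE = 10111110 (10xxxxxx ✓), payload 111110.
Byte 3: 0x8B = 10001011 (10xxxxxx ✓), payload 001011.
Concatenate: 0000111110001011 = 0xF8B (16 bits → U+0F8B).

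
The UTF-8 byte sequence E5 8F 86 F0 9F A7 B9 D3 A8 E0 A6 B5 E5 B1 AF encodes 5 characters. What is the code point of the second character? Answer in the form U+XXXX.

U+1F9F9

Offset 0: leading byte 0xE5 = 11100101 → 3-byte char #1 = E5 8F 86.
Offset 3: leading byte 0xF0 = 11110000 → 4-byte char #2 = F0 9F A7 B9.
Leading byte 0xF0 = 11110000 matches 11110xxx → 4-byte sequence.
Byte 1: 0xF0 = 11110000, payload 000 (3 bits).
Byte 2: 0x9F = 10011111 (10xxxxxx ✓), payload 011111.
Byte 3: 0xA7 = 10100111 (10xxxxxx ✓), payload 100111.
Byte 4: 0xB9 = 10111001 (10xxxxxx ✓), payload 111001.
Concatenate: 000011111100111111001 = 0x1F9F9 (21 bits → U+1F9F9).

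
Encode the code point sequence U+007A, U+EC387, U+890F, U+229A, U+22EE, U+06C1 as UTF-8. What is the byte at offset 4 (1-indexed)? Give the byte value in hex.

1-indexed offset 4 is 0-indexed offset 3.
U+007A → 1-byte form 7A at offsets 0–0.
U+EC387 → 4-byte form F3 AC 8E 87 at offsets 1–4.
Offset 3 falls in char 2's range; it's byte 3 of F3 AC 8E 87 = 0x8E.

0x8E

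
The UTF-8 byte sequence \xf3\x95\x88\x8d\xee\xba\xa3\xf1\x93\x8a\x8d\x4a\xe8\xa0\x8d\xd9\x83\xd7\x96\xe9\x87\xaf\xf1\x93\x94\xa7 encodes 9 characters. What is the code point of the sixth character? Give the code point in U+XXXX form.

Offset 0: leading byte 0xF3 = 11110011 → 4-byte char #1 = F3 95 88 8D.
Offset 4: leading byte 0xEE = 11101110 → 3-byte char #2 = EE BA A3.
Offset 7: leading byte 0xF1 = 11110001 → 4-byte char #3 = F1 93 8A 8D.
Offset 11: leading byte 0x4A = 01001010 → 1-byte char #4 = 4A.
Offset 12: leading byte 0xE8 = 11101000 → 3-byte char #5 = E8 A0 8D.
Offset 15: leading byte 0xD9 = 11011001 → 2-byte char #6 = D9 83.
Leading byte 0xD9 = 11011001 matches 110xxxxx → 2-byte sequence.
Byte 1: 0xD9 = 11011001, payload 11001 (5 bits).
Byte 2: 0x83 = 10000011 (10xxxxxx ✓), payload 000011.
Concatenate: 11001000011 = 0x643 (11 bits → U+0643).

U+0643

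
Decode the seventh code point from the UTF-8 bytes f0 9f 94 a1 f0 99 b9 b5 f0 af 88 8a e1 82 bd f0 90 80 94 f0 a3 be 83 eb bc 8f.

U+BF0F

Offset 0: leading byte 0xF0 = 11110000 → 4-byte char #1 = F0 9F 94 A1.
Offset 4: leading byte 0xF0 = 11110000 → 4-byte char #2 = F0 99 B9 B5.
Offset 8: leading byte 0xF0 = 11110000 → 4-byte char #3 = F0 AF 88 8A.
Offset 12: leading byte 0xE1 = 11100001 → 3-byte char #4 = E1 82 BD.
Offset 15: leading byte 0xF0 = 11110000 → 4-byte char #5 = F0 90 80 94.
Offset 19: leading byte 0xF0 = 11110000 → 4-byte char #6 = F0 A3 BE 83.
Offset 23: leading byte 0xEB = 11101011 → 3-byte char #7 = EB BC 8F.
Leading byte 0xEB = 11101011 matches 1110xxxx → 3-byte sequence.
Byte 1: 0xEB = 11101011, payload 1011 (4 bits).
Byte 2: 0xBC = 10111100 (10xxxxxx ✓), payload 111100.
Byte 3: 0x8F = 10001111 (10xxxxxx ✓), payload 001111.
Concatenate: 1011111100001111 = 0xBF0F (16 bits → U+BF0F).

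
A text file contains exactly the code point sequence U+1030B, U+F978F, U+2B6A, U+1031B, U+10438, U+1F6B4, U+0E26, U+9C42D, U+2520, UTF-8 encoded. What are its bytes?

F0 90 8C 8B F3 B9 9E 8F E2 AD AA F0 90 8C 9B F0 90 90 B8 F0 9F 9A B4 E0 B8 A6 F2 9C 90 AD E2 94 A0

U+1030B: 4-byte form → F0 90 8C 8B.
U+F978F: 4-byte form → F3 B9 9E 8F.
U+2B6A: 3-byte form → E2 AD AA.
U+1031B: 4-byte form → F0 90 8C 9B.
U+10438: 4-byte form → F0 90 90 B8.
U+1F6B4: 4-byte form → F0 9F 9A B4.
U+0E26: 3-byte form → E0 B8 A6.
U+9C42D: 4-byte form → F2 9C 90 AD.
U+2520: 3-byte form → E2 94 A0.
Concatenated (33 bytes): F0 90 8C 8B F3 B9 9E 8F E2 AD AA F0 90 8C 9B F0 90 90 B8 F0 9F 9A B4 E0 B8 A6 F2 9C 90 AD E2 94 A0.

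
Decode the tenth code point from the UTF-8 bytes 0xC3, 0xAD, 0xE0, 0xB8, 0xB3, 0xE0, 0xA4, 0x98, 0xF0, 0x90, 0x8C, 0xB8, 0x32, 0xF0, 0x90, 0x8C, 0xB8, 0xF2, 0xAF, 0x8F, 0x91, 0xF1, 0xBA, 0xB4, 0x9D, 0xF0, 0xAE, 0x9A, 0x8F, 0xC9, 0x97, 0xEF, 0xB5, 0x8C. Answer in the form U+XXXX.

Offset 0: leading byte 0xC3 = 11000011 → 2-byte char #1 = C3 AD.
Offset 2: leading byte 0xE0 = 11100000 → 3-byte char #2 = E0 B8 B3.
Offset 5: leading byte 0xE0 = 11100000 → 3-byte char #3 = E0 A4 98.
Offset 8: leading byte 0xF0 = 11110000 → 4-byte char #4 = F0 90 8C B8.
Offset 12: leading byte 0x32 = 00110010 → 1-byte char #5 = 32.
Offset 13: leading byte 0xF0 = 11110000 → 4-byte char #6 = F0 90 8C B8.
Offset 17: leading byte 0xF2 = 11110010 → 4-byte char #7 = F2 AF 8F 91.
Offset 21: leading byte 0xF1 = 11110001 → 4-byte char #8 = F1 BA B4 9D.
Offset 25: leading byte 0xF0 = 11110000 → 4-byte char #9 = F0 AE 9A 8F.
Offset 29: leading byte 0xC9 = 11001001 → 2-byte char #10 = C9 97.
Leading byte 0xC9 = 11001001 matches 110xxxxx → 2-byte sequence.
Byte 1: 0xC9 = 11001001, payload 01001 (5 bits).
Byte 2: 0x97 = 10010111 (10xxxxxx ✓), payload 010111.
Concatenate: 01001010111 = 0x257 (11 bits → U+0257).

U+0257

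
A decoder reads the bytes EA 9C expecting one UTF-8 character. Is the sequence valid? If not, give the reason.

Leading byte 0xEA = 11101010 → 3-byte form, but only 2 bytes are present.

invalid (sequence truncated)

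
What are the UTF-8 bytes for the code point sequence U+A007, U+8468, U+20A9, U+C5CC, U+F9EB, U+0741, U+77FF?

U+A007: 3-byte form → EA 80 87.
U+8468: 3-byte form → E8 91 A8.
U+20A9: 3-byte form → E2 82 A9.
U+C5CC: 3-byte form → EC 97 8C.
U+F9EB: 3-byte form → EF A7 AB.
U+0741: 2-byte form → DD 81.
U+77FF: 3-byte form → E7 9F BF.
Concatenated (20 bytes): EA 80 87 E8 91 A8 E2 82 A9 EC 97 8C EF A7 AB DD 81 E7 9F BF.

EA 80 87 E8 91 A8 E2 82 A9 EC 97 8C EF A7 AB DD 81 E7 9F BF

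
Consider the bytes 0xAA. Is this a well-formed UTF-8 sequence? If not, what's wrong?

Byte 0xAA = 10101010 has the form 10xxxxxx — a continuation byte — but there is no preceding leading byte.

invalid (continuation byte with no leading byte)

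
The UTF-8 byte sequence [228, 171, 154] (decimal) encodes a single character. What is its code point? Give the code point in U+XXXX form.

U+4ADA

Leading byte 0xE4 = 11100100 matches 1110xxxx → 3-byte sequence.
Byte 1: 0xE4 = 11100100, payload 0100 (4 bits).
Byte 2: 0xAB = 10101011 (10xxxxxx ✓), payload 101011.
Byte 3: 0x9A = 10011010 (10xxxxxx ✓), payload 011010.
Concatenate: 0100101011011010 = 0x4ADA (16 bits → U+4ADA).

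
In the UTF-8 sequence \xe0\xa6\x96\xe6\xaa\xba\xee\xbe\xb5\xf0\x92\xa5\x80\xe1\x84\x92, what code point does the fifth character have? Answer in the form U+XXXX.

Offset 0: leading byte 0xE0 = 11100000 → 3-byte char #1 = E0 A6 96.
Offset 3: leading byte 0xE6 = 11100110 → 3-byte char #2 = E6 AA BA.
Offset 6: leading byte 0xEE = 11101110 → 3-byte char #3 = EE BE B5.
Offset 9: leading byte 0xF0 = 11110000 → 4-byte char #4 = F0 92 A5 80.
Offset 13: leading byte 0xE1 = 11100001 → 3-byte char #5 = E1 84 92.
Leading byte 0xE1 = 11100001 matches 1110xxxx → 3-byte sequence.
Byte 1: 0xE1 = 11100001, payload 0001 (4 bits).
Byte 2: 0x84 = 10000100 (10xxxxxx ✓), payload 000100.
Byte 3: 0x92 = 10010010 (10xxxxxx ✓), payload 010010.
Concatenate: 0001000100010010 = 0x1112 (16 bits → U+1112).

U+1112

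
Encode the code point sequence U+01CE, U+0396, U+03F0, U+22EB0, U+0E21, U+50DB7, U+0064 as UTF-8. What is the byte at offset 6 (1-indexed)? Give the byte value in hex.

0xB0

1-indexed offset 6 is 0-indexed offset 5.
U+01CE → 2-byte form C7 8E at offsets 0–1.
U+0396 → 2-byte form CE 96 at offsets 2–3.
U+03F0 → 2-byte form CF B0 at offsets 4–5.
Offset 5 falls in char 3's range; it's byte 2 of CF B0 = 0xB0.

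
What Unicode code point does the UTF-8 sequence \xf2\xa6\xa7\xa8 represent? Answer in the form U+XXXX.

U+A69E8

Leading byte 0xF2 = 11110010 matches 11110xxx → 4-byte sequence.
Byte 1: 0xF2 = 11110010, payload 010 (3 bits).
Byte 2: 0xA6 = 10100110 (10xxxxxx ✓), payload 100110.
Byte 3: 0xA7 = 10100111 (10xxxxxx ✓), payload 100111.
Byte 4: 0xA8 = 10101000 (10xxxxxx ✓), payload 101000.
Concatenate: 010100110100111101000 = 0xA69E8 (21 bits → U+A69E8).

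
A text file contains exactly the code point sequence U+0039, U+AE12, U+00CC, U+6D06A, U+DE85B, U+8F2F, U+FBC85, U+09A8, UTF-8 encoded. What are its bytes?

39 EA B8 92 C3 8C F1 AD 81 AA F3 9E A1 9B E8 BC AF F3 BB B2 85 E0 A6 A8

U+0039: 1-byte form → 39.
U+AE12: 3-byte form → EA B8 92.
U+00CC: 2-byte form → C3 8C.
U+6D06A: 4-byte form → F1 AD 81 AA.
U+DE85B: 4-byte form → F3 9E A1 9B.
U+8F2F: 3-byte form → E8 BC AF.
U+FBC85: 4-byte form → F3 BB B2 85.
U+09A8: 3-byte form → E0 A6 A8.
Concatenated (24 bytes): 39 EA B8 92 C3 8C F1 AD 81 AA F3 9E A1 9B E8 BC AF F3 BB B2 85 E0 A6 A8.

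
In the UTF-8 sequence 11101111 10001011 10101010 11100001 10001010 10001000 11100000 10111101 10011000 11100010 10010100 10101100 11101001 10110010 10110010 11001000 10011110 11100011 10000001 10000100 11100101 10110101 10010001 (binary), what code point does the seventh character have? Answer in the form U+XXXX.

U+3044

Offset 0: leading byte 0xEF = 11101111 → 3-byte char #1 = EF 8B AA.
Offset 3: leading byte 0xE1 = 11100001 → 3-byte char #2 = E1 8A 88.
Offset 6: leading byte 0xE0 = 11100000 → 3-byte char #3 = E0 BD 98.
Offset 9: leading byte 0xE2 = 11100010 → 3-byte char #4 = E2 94 AC.
Offset 12: leading byte 0xE9 = 11101001 → 3-byte char #5 = E9 B2 B2.
Offset 15: leading byte 0xC8 = 11001000 → 2-byte char #6 = C8 9E.
Offset 17: leading byte 0xE3 = 11100011 → 3-byte char #7 = E3 81 84.
Leading byte 0xE3 = 11100011 matches 1110xxxx → 3-byte sequence.
Byte 1: 0xE3 = 11100011, payload 0011 (4 bits).
Byte 2: 0x81 = 10000001 (10xxxxxx ✓), payload 000001.
Byte 3: 0x84 = 10000100 (10xxxxxx ✓), payload 000100.
Concatenate: 0011000001000100 = 0x3044 (16 bits → U+3044).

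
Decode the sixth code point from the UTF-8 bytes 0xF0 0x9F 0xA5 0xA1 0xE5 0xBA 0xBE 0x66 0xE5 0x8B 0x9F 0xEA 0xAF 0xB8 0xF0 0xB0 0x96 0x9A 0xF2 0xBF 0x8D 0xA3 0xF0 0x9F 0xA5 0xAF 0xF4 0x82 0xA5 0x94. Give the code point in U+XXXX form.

Offset 0: leading byte 0xF0 = 11110000 → 4-byte char #1 = F0 9F A5 A1.
Offset 4: leading byte 0xE5 = 11100101 → 3-byte char #2 = E5 BA BE.
Offset 7: leading byte 0x66 = 01100110 → 1-byte char #3 = 66.
Offset 8: leading byte 0xE5 = 11100101 → 3-byte char #4 = E5 8B 9F.
Offset 11: leading byte 0xEA = 11101010 → 3-byte char #5 = EA AF B8.
Offset 14: leading byte 0xF0 = 11110000 → 4-byte char #6 = F0 B0 96 9A.
Leading byte 0xF0 = 11110000 matches 11110xxx → 4-byte sequence.
Byte 1: 0xF0 = 11110000, payload 000 (3 bits).
Byte 2: 0xB0 = 10110000 (10xxxxxx ✓), payload 110000.
Byte 3: 0x96 = 10010110 (10xxxxxx ✓), payload 010110.
Byte 4: 0x9A = 10011010 (10xxxxxx ✓), payload 011010.
Concatenate: 000110000010110011010 = 0x3059A (21 bits → U+3059A).

U+3059A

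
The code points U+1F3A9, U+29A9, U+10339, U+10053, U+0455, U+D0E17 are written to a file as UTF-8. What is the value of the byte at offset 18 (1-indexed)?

0xF3

1-indexed offset 18 is 0-indexed offset 17.
U+1F3A9 → 4-byte form F0 9F 8E A9 at offsets 0–3.
U+29A9 → 3-byte form E2 A6 A9 at offsets 4–6.
U+10339 → 4-byte form F0 90 8C B9 at offsets 7–10.
U+10053 → 4-byte form F0 90 81 93 at offsets 11–14.
U+0455 → 2-byte form D1 95 at offsets 15–16.
U+D0E17 → 4-byte form F3 90 B8 97 at offsets 17–20.
Offset 17 falls in char 6's range; it's byte 1 of F3 90 B8 97 = 0xF3.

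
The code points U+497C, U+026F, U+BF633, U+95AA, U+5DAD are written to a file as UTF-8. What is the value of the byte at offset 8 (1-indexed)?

0x98

1-indexed offset 8 is 0-indexed offset 7.
U+497C → 3-byte form E4 A5 BC at offsets 0–2.
U+026F → 2-byte form C9 AF at offsets 3–4.
U+BF633 → 4-byte form F2 BF 98 B3 at offsets 5–8.
Offset 7 falls in char 3's range; it's byte 3 of F2 BF 98 B3 = 0x98.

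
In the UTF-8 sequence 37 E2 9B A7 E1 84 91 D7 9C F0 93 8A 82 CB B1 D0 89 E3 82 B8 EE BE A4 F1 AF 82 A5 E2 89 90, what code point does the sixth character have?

U+02F1

Offset 0: leading byte 0x37 = 00110111 → 1-byte char #1 = 37.
Offset 1: leading byte 0xE2 = 11100010 → 3-byte char #2 = E2 9B A7.
Offset 4: leading byte 0xE1 = 11100001 → 3-byte char #3 = E1 84 91.
Offset 7: leading byte 0xD7 = 11010111 → 2-byte char #4 = D7 9C.
Offset 9: leading byte 0xF0 = 11110000 → 4-byte char #5 = F0 93 8A 82.
Offset 13: leading byte 0xCB = 11001011 → 2-byte char #6 = CB B1.
Leading byte 0xCB = 11001011 matches 110xxxxx → 2-byte sequence.
Byte 1: 0xCB = 11001011, payload 01011 (5 bits).
Byte 2: 0xB1 = 10110001 (10xxxxxx ✓), payload 110001.
Concatenate: 01011110001 = 0x2F1 (11 bits → U+02F1).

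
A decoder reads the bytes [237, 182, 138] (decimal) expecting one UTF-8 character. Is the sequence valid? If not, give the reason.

invalid (encodes a surrogate (U+D800–U+DFFF))

Structurally a 3-byte sequence; payload = 0xDD8A.
But 0xDD8A is in U+D800–U+DFFF, the surrogate range. Surrogates are not Unicode scalar values and are forbidden in UTF-8.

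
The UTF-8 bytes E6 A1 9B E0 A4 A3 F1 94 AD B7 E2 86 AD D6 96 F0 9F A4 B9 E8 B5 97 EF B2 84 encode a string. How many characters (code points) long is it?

8

Byte at offset 0: 0xE6 = 11100110 → 3-byte char (#1). Advance 3.
Byte at offset 3: 0xE0 = 11100000 → 3-byte char (#2). Advance 3.
Byte at offset 6: 0xF1 = 11110001 → 4-byte char (#3). Advance 4.
Byte at offset 10: 0xE2 = 11100010 → 3-byte char (#4). Advance 3.
Byte at offset 13: 0xD6 = 11010110 → 2-byte char (#5). Advance 2.
Byte at offset 15: 0xF0 = 11110000 → 4-byte char (#6). Advance 4.
Byte at offset 19: 0xE8 = 11101000 → 3-byte char (#7). Advance 3.
Byte at offset 22: 0xEF = 11101111 → 3-byte char (#8). Advance 3.
Reached end at offset 25 after 8 code points.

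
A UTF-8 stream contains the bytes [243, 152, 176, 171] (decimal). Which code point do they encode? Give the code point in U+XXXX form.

U+D8C2B

Leading byte 0xF3 = 11110011 matches 11110xxx → 4-byte sequence.
Byte 1: 0xF3 = 11110011, payload 011 (3 bits).
Byte 2: 0x98 = 10011000 (10xxxxxx ✓), payload 011000.
Byte 3: 0xB0 = 10110000 (10xxxxxx ✓), payload 110000.
Byte 4: 0xAB = 10101011 (10xxxxxx ✓), payload 101011.
Concatenate: 011011000110000101011 = 0xD8C2B (21 bits → U+D8C2B).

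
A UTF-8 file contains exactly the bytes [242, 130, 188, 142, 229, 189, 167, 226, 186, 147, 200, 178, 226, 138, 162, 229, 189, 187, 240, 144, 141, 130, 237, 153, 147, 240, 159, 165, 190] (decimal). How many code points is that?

Byte at offset 0: 0xF2 = 11110010 → 4-byte char (#1). Advance 4.
Byte at offset 4: 0xE5 = 11100101 → 3-byte char (#2). Advance 3.
Byte at offset 7: 0xE2 = 11100010 → 3-byte char (#3). Advance 3.
Byte at offset 10: 0xC8 = 11001000 → 2-byte char (#4). Advance 2.
Byte at offset 12: 0xE2 = 11100010 → 3-byte char (#5). Advance 3.
Byte at offset 15: 0xE5 = 11100101 → 3-byte char (#6). Advance 3.
Byte at offset 18: 0xF0 = 11110000 → 4-byte char (#7). Advance 4.
Byte at offset 22: 0xED = 11101101 → 3-byte char (#8). Advance 3.
Byte at offset 25: 0xF0 = 11110000 → 4-byte char (#9). Advance 4.
Reached end at offset 29 after 9 code points.

9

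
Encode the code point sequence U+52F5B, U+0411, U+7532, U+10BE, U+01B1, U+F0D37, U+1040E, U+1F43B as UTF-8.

U+52F5B: 4-byte form → F1 92 BD 9B.
U+0411: 2-byte form → D0 91.
U+7532: 3-byte form → E7 94 B2.
U+10BE: 3-byte form → E1 82 BE.
U+01B1: 2-byte form → C6 B1.
U+F0D37: 4-byte form → F3 B0 B4 B7.
U+1040E: 4-byte form → F0 90 90 8E.
U+1F43B: 4-byte form → F0 9F 90 BB.
Concatenated (26 bytes): F1 92 BD 9B D0 91 E7 94 B2 E1 82 BE C6 B1 F3 B0 B4 B7 F0 90 90 8E F0 9F 90 BB.

F1 92 BD 9B D0 91 E7 94 B2 E1 82 BE C6 B1 F3 B0 B4 B7 F0 90 90 8E F0 9F 90 BB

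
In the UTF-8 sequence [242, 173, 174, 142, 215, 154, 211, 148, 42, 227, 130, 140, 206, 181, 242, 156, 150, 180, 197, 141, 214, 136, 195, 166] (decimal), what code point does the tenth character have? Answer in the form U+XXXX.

U+00E6

Offset 0: leading byte 0xF2 = 11110010 → 4-byte char #1 = F2 AD AE 8E.
Offset 4: leading byte 0xD7 = 11010111 → 2-byte char #2 = D7 9A.
Offset 6: leading byte 0xD3 = 11010011 → 2-byte char #3 = D3 94.
Offset 8: leading byte 0x2A = 00101010 → 1-byte char #4 = 2A.
Offset 9: leading byte 0xE3 = 11100011 → 3-byte char #5 = E3 82 8C.
Offset 12: leading byte 0xCE = 11001110 → 2-byte char #6 = CE B5.
Offset 14: leading byte 0xF2 = 11110010 → 4-byte char #7 = F2 9C 96 B4.
Offset 18: leading byte 0xC5 = 11000101 → 2-byte char #8 = C5 8D.
Offset 20: leading byte 0xD6 = 11010110 → 2-byte char #9 = D6 88.
Offset 22: leading byte 0xC3 = 11000011 → 2-byte char #10 = C3 A6.
Leading byte 0xC3 = 11000011 matches 110xxxxx → 2-byte sequence.
Byte 1: 0xC3 = 11000011, payload 00011 (5 bits).
Byte 2: 0xA6 = 10100110 (10xxxxxx ✓), payload 100110.
Concatenate: 00011100110 = 0xE6 (11 bits → U+00E6).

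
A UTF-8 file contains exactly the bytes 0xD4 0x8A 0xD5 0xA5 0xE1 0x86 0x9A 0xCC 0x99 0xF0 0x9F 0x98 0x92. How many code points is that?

Byte at offset 0: 0xD4 = 11010100 → 2-byte char (#1). Advance 2.
Byte at offset 2: 0xD5 = 11010101 → 2-byte char (#2). Advance 2.
Byte at offset 4: 0xE1 = 11100001 → 3-byte char (#3). Advance 3.
Byte at offset 7: 0xCC = 11001100 → 2-byte char (#4). Advance 2.
Byte at offset 9: 0xF0 = 11110000 → 4-byte char (#5). Advance 4.
Reached end at offset 13 after 5 code points.

5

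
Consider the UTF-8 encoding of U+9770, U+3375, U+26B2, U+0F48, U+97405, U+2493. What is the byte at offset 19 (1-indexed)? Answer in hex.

1-indexed offset 19 is 0-indexed offset 18.
U+9770 → 3-byte form E9 9D B0 at offsets 0–2.
U+3375 → 3-byte form E3 8D B5 at offsets 3–5.
U+26B2 → 3-byte form E2 9A B2 at offsets 6–8.
U+0F48 → 3-byte form E0 BD 88 at offsets 9–11.
U+97405 → 4-byte form F2 97 90 85 at offsets 12–15.
U+2493 → 3-byte form E2 92 93 at offsets 16–18.
Offset 18 falls in char 6's range; it's byte 3 of E2 92 93 = 0x93.

0x93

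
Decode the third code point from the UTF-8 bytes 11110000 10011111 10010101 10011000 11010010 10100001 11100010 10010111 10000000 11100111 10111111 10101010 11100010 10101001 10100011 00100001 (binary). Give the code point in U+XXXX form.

U+25C0

Offset 0: leading byte 0xF0 = 11110000 → 4-byte char #1 = F0 9F 95 98.
Offset 4: leading byte 0xD2 = 11010010 → 2-byte char #2 = D2 A1.
Offset 6: leading byte 0xE2 = 11100010 → 3-byte char #3 = E2 97 80.
Leading byte 0xE2 = 11100010 matches 1110xxxx → 3-byte sequence.
Byte 1: 0xE2 = 11100010, payload 0010 (4 bits).
Byte 2: 0x97 = 10010111 (10xxxxxx ✓), payload 010111.
Byte 3: 0x80 = 10000000 (10xxxxxx ✓), payload 000000.
Concatenate: 0010010111000000 = 0x25C0 (16 bits → U+25C0).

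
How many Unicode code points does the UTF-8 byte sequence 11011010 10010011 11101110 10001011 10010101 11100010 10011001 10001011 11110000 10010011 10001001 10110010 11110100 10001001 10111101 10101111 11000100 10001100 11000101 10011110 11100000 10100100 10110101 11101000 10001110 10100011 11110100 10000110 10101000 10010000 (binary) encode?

Byte at offset 0: 0xDA = 11011010 → 2-byte char (#1). Advance 2.
Byte at offset 2: 0xEE = 11101110 → 3-byte char (#2). Advance 3.
Byte at offset 5: 0xE2 = 11100010 → 3-byte char (#3). Advance 3.
Byte at offset 8: 0xF0 = 11110000 → 4-byte char (#4). Advance 4.
Byte at offset 12: 0xF4 = 11110100 → 4-byte char (#5). Advance 4.
Byte at offset 16: 0xC4 = 11000100 → 2-byte char (#6). Advance 2.
Byte at offset 18: 0xC5 = 11000101 → 2-byte char (#7). Advance 2.
Byte at offset 20: 0xE0 = 11100000 → 3-byte char (#8). Advance 3.
Byte at offset 23: 0xE8 = 11101000 → 3-byte char (#9). Advance 3.
Byte at offset 26: 0xF4 = 11110100 → 4-byte char (#10). Advance 4.
Reached end at offset 30 after 10 code points.

10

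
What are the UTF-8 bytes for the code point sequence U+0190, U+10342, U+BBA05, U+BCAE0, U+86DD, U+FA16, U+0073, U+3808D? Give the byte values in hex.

U+0190: 2-byte form → C6 90.
U+10342: 4-byte form → F0 90 8D 82.
U+BBA05: 4-byte form → F2 BB A8 85.
U+BCAE0: 4-byte form → F2 BC AB A0.
U+86DD: 3-byte form → E8 9B 9D.
U+FA16: 3-byte form → EF A8 96.
U+0073: 1-byte form → 73.
U+3808D: 4-byte form → F0 B8 82 8D.
Concatenated (25 bytes): C6 90 F0 90 8D 82 F2 BB A8 85 F2 BC AB A0 E8 9B 9D EF A8 96 73 F0 B8 82 8D.

C6 90 F0 90 8D 82 F2 BB A8 85 F2 BC AB A0 E8 9B 9D EF A8 96 73 F0 B8 82 8D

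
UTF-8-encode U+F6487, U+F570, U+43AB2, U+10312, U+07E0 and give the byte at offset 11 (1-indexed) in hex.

0xB2

1-indexed offset 11 is 0-indexed offset 10.
U+F6487 → 4-byte form F3 B6 92 87 at offsets 0–3.
U+F570 → 3-byte form EF 95 B0 at offsets 4–6.
U+43AB2 → 4-byte form F1 83 AA B2 at offsets 7–10.
Offset 10 falls in char 3's range; it's byte 4 of F1 83 AA B2 = 0xB2.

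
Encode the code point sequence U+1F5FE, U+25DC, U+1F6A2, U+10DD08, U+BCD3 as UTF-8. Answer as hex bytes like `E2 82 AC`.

F0 9F 97 BE E2 97 9C F0 9F 9A A2 F4 8D B4 88 EB B3 93

U+1F5FE: 4-byte form → F0 9F 97 BE.
U+25DC: 3-byte form → E2 97 9C.
U+1F6A2: 4-byte form → F0 9F 9A A2.
U+10DD08: 4-byte form → F4 8D B4 88.
U+BCD3: 3-byte form → EB B3 93.
Concatenated (18 bytes): F0 9F 97 BE E2 97 9C F0 9F 9A A2 F4 8D B4 88 EB B3 93.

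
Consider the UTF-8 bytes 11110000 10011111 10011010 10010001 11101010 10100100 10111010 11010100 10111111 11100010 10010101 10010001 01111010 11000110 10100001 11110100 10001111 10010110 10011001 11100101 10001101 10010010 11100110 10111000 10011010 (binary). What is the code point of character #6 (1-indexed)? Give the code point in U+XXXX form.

Offset 0: leading byte 0xF0 = 11110000 → 4-byte char #1 = F0 9F 9A 91.
Offset 4: leading byte 0xEA = 11101010 → 3-byte char #2 = EA A4 BA.
Offset 7: leading byte 0xD4 = 11010100 → 2-byte char #3 = D4 BF.
Offset 9: leading byte 0xE2 = 11100010 → 3-byte char #4 = E2 95 91.
Offset 12: leading byte 0x7A = 01111010 → 1-byte char #5 = 7A.
Offset 13: leading byte 0xC6 = 11000110 → 2-byte char #6 = C6 A1.
Leading byte 0xC6 = 11000110 matches 110xxxxx → 2-byte sequence.
Byte 1: 0xC6 = 11000110, payload 00110 (5 bits).
Byte 2: 0xA1 = 10100001 (10xxxxxx ✓), payload 100001.
Concatenate: 00110100001 = 0x1A1 (11 bits → U+01A1).

U+01A1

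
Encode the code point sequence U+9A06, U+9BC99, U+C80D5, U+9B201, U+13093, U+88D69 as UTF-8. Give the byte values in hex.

U+9A06: 3-byte form → E9 A8 86.
U+9BC99: 4-byte form → F2 9B B2 99.
U+C80D5: 4-byte form → F3 88 83 95.
U+9B201: 4-byte form → F2 9B 88 81.
U+13093: 4-byte form → F0 93 82 93.
U+88D69: 4-byte form → F2 88 B5 A9.
Concatenated (23 bytes): E9 A8 86 F2 9B B2 99 F3 88 83 95 F2 9B 88 81 F0 93 82 93 F2 88 B5 A9.

E9 A8 86 F2 9B B2 99 F3 88 83 95 F2 9B 88 81 F0 93 82 93 F2 88 B5 A9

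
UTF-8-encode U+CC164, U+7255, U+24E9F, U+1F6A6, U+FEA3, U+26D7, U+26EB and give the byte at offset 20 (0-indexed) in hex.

0x97

U+CC164 → 4-byte form F3 8C 85 A4 at offsets 0–3.
U+7255 → 3-byte form E7 89 95 at offsets 4–6.
U+24E9F → 4-byte form F0 A4 BA 9F at offsets 7–10.
U+1F6A6 → 4-byte form F0 9F 9A A6 at offsets 11–14.
U+FEA3 → 3-byte form EF BA A3 at offsets 15–17.
U+26D7 → 3-byte form E2 9B 97 at offsets 18–20.
Offset 20 falls in char 6's range; it's byte 3 of E2 9B 97 = 0x97.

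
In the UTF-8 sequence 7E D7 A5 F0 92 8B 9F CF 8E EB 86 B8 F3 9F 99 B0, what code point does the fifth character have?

U+B1B8

Offset 0: leading byte 0x7E = 01111110 → 1-byte char #1 = 7E.
Offset 1: leading byte 0xD7 = 11010111 → 2-byte char #2 = D7 A5.
Offset 3: leading byte 0xF0 = 11110000 → 4-byte char #3 = F0 92 8B 9F.
Offset 7: leading byte 0xCF = 11001111 → 2-byte char #4 = CF 8E.
Offset 9: leading byte 0xEB = 11101011 → 3-byte char #5 = EB 86 B8.
Leading byte 0xEB = 11101011 matches 1110xxxx → 3-byte sequence.
Byte 1: 0xEB = 11101011, payload 1011 (4 bits).
Byte 2: 0x86 = 10000110 (10xxxxxx ✓), payload 000110.
Byte 3: 0xB8 = 10111000 (10xxxxxx ✓), payload 111000.
Concatenate: 1011000110111000 = 0xB1B8 (16 bits → U+B1B8).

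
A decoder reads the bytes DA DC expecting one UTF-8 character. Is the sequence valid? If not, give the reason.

Leading byte 0xDA = 11011010 → 2-byte form.
Byte 2 is 0xDC = 11011100, which is not 10xxxxxx — expected a continuation byte.

invalid (non-continuation byte where continuation expected)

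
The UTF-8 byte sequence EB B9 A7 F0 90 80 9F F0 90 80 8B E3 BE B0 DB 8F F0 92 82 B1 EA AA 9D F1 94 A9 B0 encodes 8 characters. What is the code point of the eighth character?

U+54A70

Offset 0: leading byte 0xEB = 11101011 → 3-byte char #1 = EB B9 A7.
Offset 3: leading byte 0xF0 = 11110000 → 4-byte char #2 = F0 90 80 9F.
Offset 7: leading byte 0xF0 = 11110000 → 4-byte char #3 = F0 90 80 8B.
Offset 11: leading byte 0xE3 = 11100011 → 3-byte char #4 = E3 BE B0.
Offset 14: leading byte 0xDB = 11011011 → 2-byte char #5 = DB 8F.
Offset 16: leading byte 0xF0 = 11110000 → 4-byte char #6 = F0 92 82 B1.
Offset 20: leading byte 0xEA = 11101010 → 3-byte char #7 = EA AA 9D.
Offset 23: leading byte 0xF1 = 11110001 → 4-byte char #8 = F1 94 A9 B0.
Leading byte 0xF1 = 11110001 matches 11110xxx → 4-byte sequence.
Byte 1: 0xF1 = 11110001, payload 001 (3 bits).
Byte 2: 0x94 = 10010100 (10xxxxxx ✓), payload 010100.
Byte 3: 0xA9 = 10101001 (10xxxxxx ✓), payload 101001.
Byte 4: 0xB0 = 10110000 (10xxxxxx ✓), payload 110000.
Concatenate: 001010100101001110000 = 0x54A70 (21 bits → U+54A70).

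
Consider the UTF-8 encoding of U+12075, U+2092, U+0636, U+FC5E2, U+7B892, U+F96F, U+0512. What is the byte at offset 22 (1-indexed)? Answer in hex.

0x92

1-indexed offset 22 is 0-indexed offset 21.
U+12075 → 4-byte form F0 92 81 B5 at offsets 0–3.
U+2092 → 3-byte form E2 82 92 at offsets 4–6.
U+0636 → 2-byte form D8 B6 at offsets 7–8.
U+FC5E2 → 4-byte form F3 BC 97 A2 at offsets 9–12.
U+7B892 → 4-byte form F1 BB A2 92 at offsets 13–16.
U+F96F → 3-byte form EF A5 AF at offsets 17–19.
U+0512 → 2-byte form D4 92 at offsets 20–21.
Offset 21 falls in char 7's range; it's byte 2 of D4 92 = 0x92.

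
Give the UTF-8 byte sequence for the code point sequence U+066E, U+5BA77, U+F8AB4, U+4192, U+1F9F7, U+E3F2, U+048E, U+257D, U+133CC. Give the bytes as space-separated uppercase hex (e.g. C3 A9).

D9 AE F1 9B A9 B7 F3 B8 AA B4 E4 86 92 F0 9F A7 B7 EE 8F B2 D2 8E E2 95 BD F0 93 8F 8C

U+066E: 2-byte form → D9 AE.
U+5BA77: 4-byte form → F1 9B A9 B7.
U+F8AB4: 4-byte form → F3 B8 AA B4.
U+4192: 3-byte form → E4 86 92.
U+1F9F7: 4-byte form → F0 9F A7 B7.
U+E3F2: 3-byte form → EE 8F B2.
U+048E: 2-byte form → D2 8E.
U+257D: 3-byte form → E2 95 BD.
U+133CC: 4-byte form → F0 93 8F 8C.
Concatenated (29 bytes): D9 AE F1 9B A9 B7 F3 B8 AA B4 E4 86 92 F0 9F A7 B7 EE 8F B2 D2 8E E2 95 BD F0 93 8F 8C.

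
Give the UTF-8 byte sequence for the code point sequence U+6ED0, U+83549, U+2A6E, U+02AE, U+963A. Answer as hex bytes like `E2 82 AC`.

U+6ED0: 3-byte form → E6 BB 90.
U+83549: 4-byte form → F2 83 95 89.
U+2A6E: 3-byte form → E2 A9 AE.
U+02AE: 2-byte form → CA AE.
U+963A: 3-byte form → E9 98 BA.
Concatenated (15 bytes): E6 BB 90 F2 83 95 89 E2 A9 AE CA AE E9 98 BA.

E6 BB 90 F2 83 95 89 E2 A9 AE CA AE E9 98 BA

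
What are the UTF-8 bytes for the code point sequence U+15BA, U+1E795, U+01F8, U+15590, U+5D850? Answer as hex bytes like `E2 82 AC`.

U+15BA: 3-byte form → E1 96 BA.
U+1E795: 4-byte form → F0 9E 9E 95.
U+01F8: 2-byte form → C7 B8.
U+15590: 4-byte form → F0 95 96 90.
U+5D850: 4-byte form → F1 9D A1 90.
Concatenated (17 bytes): E1 96 BA F0 9E 9E 95 C7 B8 F0 95 96 90 F1 9D A1 90.

E1 96 BA F0 9E 9E 95 C7 B8 F0 95 96 90 F1 9D A1 90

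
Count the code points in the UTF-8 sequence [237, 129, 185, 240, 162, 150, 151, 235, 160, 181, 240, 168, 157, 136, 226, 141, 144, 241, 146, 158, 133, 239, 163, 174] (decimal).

Byte at offset 0: 0xED = 11101101 → 3-byte char (#1). Advance 3.
Byte at offset 3: 0xF0 = 11110000 → 4-byte char (#2). Advance 4.
Byte at offset 7: 0xEB = 11101011 → 3-byte char (#3). Advance 3.
Byte at offset 10: 0xF0 = 11110000 → 4-byte char (#4). Advance 4.
Byte at offset 14: 0xE2 = 11100010 → 3-byte char (#5). Advance 3.
Byte at offset 17: 0xF1 = 11110001 → 4-byte char (#6). Advance 4.
Byte at offset 21: 0xEF = 11101111 → 3-byte char (#7). Advance 3.
Reached end at offset 24 after 7 code points.

7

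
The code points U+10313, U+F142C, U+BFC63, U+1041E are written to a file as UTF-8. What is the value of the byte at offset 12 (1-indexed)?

0xA3

1-indexed offset 12 is 0-indexed offset 11.
U+10313 → 4-byte form F0 90 8C 93 at offsets 0–3.
U+F142C → 4-byte form F3 B1 90 AC at offsets 4–7.
U+BFC63 → 4-byte form F2 BF B1 A3 at offsets 8–11.
Offset 11 falls in char 3's range; it's byte 4 of F2 BF B1 A3 = 0xA3.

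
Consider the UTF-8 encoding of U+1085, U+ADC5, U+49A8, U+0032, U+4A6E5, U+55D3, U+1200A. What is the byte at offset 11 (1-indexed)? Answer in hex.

1-indexed offset 11 is 0-indexed offset 10.
U+1085 → 3-byte form E1 82 85 at offsets 0–2.
U+ADC5 → 3-byte form EA B7 85 at offsets 3–5.
U+49A8 → 3-byte form E4 A6 A8 at offsets 6–8.
U+0032 → 1-byte form 32 at offsets 9–9.
U+4A6E5 → 4-byte form F1 8A 9B A5 at offsets 10–13.
Offset 10 falls in char 5's range; it's byte 1 of F1 8A 9B A5 = 0xF1.

0xF1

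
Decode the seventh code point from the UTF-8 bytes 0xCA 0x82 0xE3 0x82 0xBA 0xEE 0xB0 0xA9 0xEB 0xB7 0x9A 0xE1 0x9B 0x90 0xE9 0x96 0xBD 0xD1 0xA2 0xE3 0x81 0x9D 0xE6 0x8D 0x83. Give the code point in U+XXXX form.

Offset 0: leading byte 0xCA = 11001010 → 2-byte char #1 = CA 82.
Offset 2: leading byte 0xE3 = 11100011 → 3-byte char #2 = E3 82 BA.
Offset 5: leading byte 0xEE = 11101110 → 3-byte char #3 = EE B0 A9.
Offset 8: leading byte 0xEB = 11101011 → 3-byte char #4 = EB B7 9A.
Offset 11: leading byte 0xE1 = 11100001 → 3-byte char #5 = E1 9B 90.
Offset 14: leading byte 0xE9 = 11101001 → 3-byte char #6 = E9 96 BD.
Offset 17: leading byte 0xD1 = 11010001 → 2-byte char #7 = D1 A2.
Leading byte 0xD1 = 11010001 matches 110xxxxx → 2-byte sequence.
Byte 1: 0xD1 = 11010001, payload 10001 (5 bits).
Byte 2: 0xA2 = 10100010 (10xxxxxx ✓), payload 100010.
Concatenate: 10001100010 = 0x462 (11 bits → U+0462).

U+0462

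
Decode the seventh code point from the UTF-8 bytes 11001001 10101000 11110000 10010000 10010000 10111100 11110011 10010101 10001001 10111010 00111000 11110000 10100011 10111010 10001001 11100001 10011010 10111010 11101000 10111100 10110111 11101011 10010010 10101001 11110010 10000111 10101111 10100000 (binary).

Offset 0: leading byte 0xC9 = 11001001 → 2-byte char #1 = C9 A8.
Offset 2: leading byte 0xF0 = 11110000 → 4-byte char #2 = F0 90 90 BC.
Offset 6: leading byte 0xF3 = 11110011 → 4-byte char #3 = F3 95 89 BA.
Offset 10: leading byte 0x38 = 00111000 → 1-byte char #4 = 38.
Offset 11: leading byte 0xF0 = 11110000 → 4-byte char #5 = F0 A3 BA 89.
Offset 15: leading byte 0xE1 = 11100001 → 3-byte char #6 = E1 9A BA.
Offset 18: leading byte 0xE8 = 11101000 → 3-byte char #7 = E8 BC B7.
Leading byte 0xE8 = 11101000 matches 1110xxxx → 3-byte sequence.
Byte 1: 0xE8 = 11101000, payload 1000 (4 bits).
Byte 2: 0xBC = 10111100 (10xxxxxx ✓), payload 111100.
Byte 3: 0xB7 = 10110111 (10xxxxxx ✓), payload 110111.
Concatenate: 1000111100110111 = 0x8F37 (16 bits → U+8F37).

U+8F37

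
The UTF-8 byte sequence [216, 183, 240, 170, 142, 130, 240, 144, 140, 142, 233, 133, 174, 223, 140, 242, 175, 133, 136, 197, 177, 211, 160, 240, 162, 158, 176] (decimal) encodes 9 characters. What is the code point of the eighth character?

U+04E0

Offset 0: leading byte 0xD8 = 11011000 → 2-byte char #1 = D8 B7.
Offset 2: leading byte 0xF0 = 11110000 → 4-byte char #2 = F0 AA 8E 82.
Offset 6: leading byte 0xF0 = 11110000 → 4-byte char #3 = F0 90 8C 8E.
Offset 10: leading byte 0xE9 = 11101001 → 3-byte char #4 = E9 85 AE.
Offset 13: leading byte 0xDF = 11011111 → 2-byte char #5 = DF 8C.
Offset 15: leading byte 0xF2 = 11110010 → 4-byte char #6 = F2 AF 85 88.
Offset 19: leading byte 0xC5 = 11000101 → 2-byte char #7 = C5 B1.
Offset 21: leading byte 0xD3 = 11010011 → 2-byte char #8 = D3 A0.
Leading byte 0xD3 = 11010011 matches 110xxxxx → 2-byte sequence.
Byte 1: 0xD3 = 11010011, payload 10011 (5 bits).
Byte 2: 0xA0 = 10100000 (10xxxxxx ✓), payload 100000.
Concatenate: 10011100000 = 0x4E0 (11 bits → U+04E0).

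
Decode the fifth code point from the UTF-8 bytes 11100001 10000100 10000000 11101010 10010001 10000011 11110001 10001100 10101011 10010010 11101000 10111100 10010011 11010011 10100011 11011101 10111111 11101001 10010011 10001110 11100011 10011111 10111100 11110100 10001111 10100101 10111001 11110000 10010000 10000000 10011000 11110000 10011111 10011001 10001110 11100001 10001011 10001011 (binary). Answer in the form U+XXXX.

Offset 0: leading byte 0xE1 = 11100001 → 3-byte char #1 = E1 84 80.
Offset 3: leading byte 0xEA = 11101010 → 3-byte char #2 = EA 91 83.
Offset 6: leading byte 0xF1 = 11110001 → 4-byte char #3 = F1 8C AB 92.
Offset 10: leading byte 0xE8 = 11101000 → 3-byte char #4 = E8 BC 93.
Offset 13: leading byte 0xD3 = 11010011 → 2-byte char #5 = D3 A3.
Leading byte 0xD3 = 11010011 matches 110xxxxx → 2-byte sequence.
Byte 1: 0xD3 = 11010011, payload 10011 (5 bits).
Byte 2: 0xA3 = 10100011 (10xxxxxx ✓), payload 100011.
Concatenate: 10011100011 = 0x4E3 (11 bits → U+04E3).

U+04E3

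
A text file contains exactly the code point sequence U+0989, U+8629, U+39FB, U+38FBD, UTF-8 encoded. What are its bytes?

E0 A6 89 E8 98 A9 E3 A7 BB F0 B8 BE BD

U+0989: 3-byte form → E0 A6 89.
U+8629: 3-byte form → E8 98 A9.
U+39FB: 3-byte form → E3 A7 BB.
U+38FBD: 4-byte form → F0 B8 BE BD.
Concatenated (13 bytes): E0 A6 89 E8 98 A9 E3 A7 BB F0 B8 BE BD.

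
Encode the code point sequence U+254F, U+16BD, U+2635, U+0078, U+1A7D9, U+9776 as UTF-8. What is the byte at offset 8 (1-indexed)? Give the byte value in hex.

0x98

1-indexed offset 8 is 0-indexed offset 7.
U+254F → 3-byte form E2 95 8F at offsets 0–2.
U+16BD → 3-byte form E1 9A BD at offsets 3–5.
U+2635 → 3-byte form E2 98 B5 at offsets 6–8.
Offset 7 falls in char 3's range; it's byte 2 of E2 98 B5 = 0x98.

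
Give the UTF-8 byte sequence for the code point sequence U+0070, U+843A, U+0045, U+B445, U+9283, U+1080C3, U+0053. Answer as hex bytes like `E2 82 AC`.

U+0070: 1-byte form → 70.
U+843A: 3-byte form → E8 90 BA.
U+0045: 1-byte form → 45.
U+B445: 3-byte form → EB 91 85.
U+9283: 3-byte form → E9 8A 83.
U+1080C3: 4-byte form → F4 88 83 83.
U+0053: 1-byte form → 53.
Concatenated (16 bytes): 70 E8 90 BA 45 EB 91 85 E9 8A 83 F4 88 83 83 53.

70 E8 90 BA 45 EB 91 85 E9 8A 83 F4 88 83 83 53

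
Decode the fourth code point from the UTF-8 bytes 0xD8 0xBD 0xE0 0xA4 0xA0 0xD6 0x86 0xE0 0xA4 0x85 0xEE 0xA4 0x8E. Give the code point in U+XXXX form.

U+0905

Offset 0: leading byte 0xD8 = 11011000 → 2-byte char #1 = D8 BD.
Offset 2: leading byte 0xE0 = 11100000 → 3-byte char #2 = E0 A4 A0.
Offset 5: leading byte 0xD6 = 11010110 → 2-byte char #3 = D6 86.
Offset 7: leading byte 0xE0 = 11100000 → 3-byte char #4 = E0 A4 85.
Leading byte 0xE0 = 11100000 matches 1110xxxx → 3-byte sequence.
Byte 1: 0xE0 = 11100000, payload 0000 (4 bits).
Byte 2: 0xA4 = 10100100 (10xxxxxx ✓), payload 100100.
Byte 3: 0x85 = 10000101 (10xxxxxx ✓), payload 000101.
Concatenate: 0000100100000101 = 0x905 (16 bits → U+0905).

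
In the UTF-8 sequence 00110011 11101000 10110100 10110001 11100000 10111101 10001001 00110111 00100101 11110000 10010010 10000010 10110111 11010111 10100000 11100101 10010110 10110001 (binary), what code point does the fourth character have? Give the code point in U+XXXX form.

Offset 0: leading byte 0x33 = 00110011 → 1-byte char #1 = 33.
Offset 1: leading byte 0xE8 = 11101000 → 3-byte char #2 = E8 B4 B1.
Offset 4: leading byte 0xE0 = 11100000 → 3-byte char #3 = E0 BD 89.
Offset 7: leading byte 0x37 = 00110111 → 1-byte char #4 = 37.
Leading byte 0x37 = 00110111 matches 0xxxxxxx → 1-byte sequence.
Byte 1: 0x37 = 00110111, payload 0110111 (7 bits).
Concatenate: 0110111 = 0x37 (7 bits → U+0037).

U+0037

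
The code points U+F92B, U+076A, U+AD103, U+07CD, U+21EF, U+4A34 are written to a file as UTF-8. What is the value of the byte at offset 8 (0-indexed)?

0x83

U+F92B → 3-byte form EF A4 AB at offsets 0–2.
U+076A → 2-byte form DD AA at offsets 3–4.
U+AD103 → 4-byte form F2 AD 84 83 at offsets 5–8.
Offset 8 falls in char 3's range; it's byte 4 of F2 AD 84 83 = 0x83.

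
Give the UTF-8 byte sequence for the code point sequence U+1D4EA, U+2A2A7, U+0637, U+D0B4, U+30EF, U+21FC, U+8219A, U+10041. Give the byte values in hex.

F0 9D 93 AA F0 AA 8A A7 D8 B7 ED 82 B4 E3 83 AF E2 87 BC F2 82 86 9A F0 90 81 81

U+1D4EA: 4-byte form → F0 9D 93 AA.
U+2A2A7: 4-byte form → F0 AA 8A A7.
U+0637: 2-byte form → D8 B7.
U+D0B4: 3-byte form → ED 82 B4.
U+30EF: 3-byte form → E3 83 AF.
U+21FC: 3-byte form → E2 87 BC.
U+8219A: 4-byte form → F2 82 86 9A.
U+10041: 4-byte form → F0 90 81 81.
Concatenated (27 bytes): F0 9D 93 AA F0 AA 8A A7 D8 B7 ED 82 B4 E3 83 AF E2 87 BC F2 82 86 9A F0 90 81 81.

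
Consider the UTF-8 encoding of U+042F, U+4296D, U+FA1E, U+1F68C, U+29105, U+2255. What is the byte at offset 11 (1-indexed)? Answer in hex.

0x9F

1-indexed offset 11 is 0-indexed offset 10.
U+042F → 2-byte form D0 AF at offsets 0–1.
U+4296D → 4-byte form F1 82 A5 AD at offsets 2–5.
U+FA1E → 3-byte form EF A8 9E at offsets 6–8.
U+1F68C → 4-byte form F0 9F 9A 8C at offsets 9–12.
Offset 10 falls in char 4's range; it's byte 2 of F0 9F 9A 8C = 0x9F.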